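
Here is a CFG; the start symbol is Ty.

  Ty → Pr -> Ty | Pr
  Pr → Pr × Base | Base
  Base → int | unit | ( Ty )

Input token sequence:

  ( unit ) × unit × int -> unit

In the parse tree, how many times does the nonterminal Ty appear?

[Ty [Pr [Pr [Pr [Base ( [Ty [Pr [Base unit]]] )]] × [Base unit]] × [Base int]] -> [Ty [Pr [Base unit]]]]

3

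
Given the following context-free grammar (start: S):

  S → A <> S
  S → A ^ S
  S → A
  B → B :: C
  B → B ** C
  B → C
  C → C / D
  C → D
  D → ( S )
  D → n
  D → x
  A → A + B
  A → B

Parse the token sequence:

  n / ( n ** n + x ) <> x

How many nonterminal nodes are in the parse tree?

[S [A [B [C [C [D n]] / [D ( [S [A [A [B [B [C [D n]]] ** [C [D n]]]] + [B [C [D x]]]]] )]]]] <> [S [A [B [C [D x]]]]]]

24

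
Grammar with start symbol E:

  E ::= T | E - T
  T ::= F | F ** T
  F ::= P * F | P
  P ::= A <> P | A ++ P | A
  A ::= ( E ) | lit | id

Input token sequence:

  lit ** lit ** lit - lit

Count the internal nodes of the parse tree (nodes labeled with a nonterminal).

18

[E [E [T [F [P [A lit]]] ** [T [F [P [A lit]]] ** [T [F [P [A lit]]]]]]] - [T [F [P [A lit]]]]]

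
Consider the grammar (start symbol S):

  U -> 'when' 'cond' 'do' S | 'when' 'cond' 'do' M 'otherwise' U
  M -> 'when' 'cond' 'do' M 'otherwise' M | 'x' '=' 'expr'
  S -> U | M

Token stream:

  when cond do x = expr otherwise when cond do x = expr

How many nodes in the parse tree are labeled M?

2

[S [U when cond do [M x = expr] otherwise [U when cond do [S [M x = expr]]]]]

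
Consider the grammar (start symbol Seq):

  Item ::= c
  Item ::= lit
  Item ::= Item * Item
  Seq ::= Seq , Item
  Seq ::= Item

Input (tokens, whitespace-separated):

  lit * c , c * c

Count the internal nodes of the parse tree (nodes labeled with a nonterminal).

[Seq [Seq [Item [Item lit] * [Item c]]] , [Item [Item c] * [Item c]]]

8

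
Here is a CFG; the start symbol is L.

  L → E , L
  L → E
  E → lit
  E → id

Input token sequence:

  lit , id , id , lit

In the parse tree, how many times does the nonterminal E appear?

4

[L [E lit] , [L [E id] , [L [E id] , [L [E lit]]]]]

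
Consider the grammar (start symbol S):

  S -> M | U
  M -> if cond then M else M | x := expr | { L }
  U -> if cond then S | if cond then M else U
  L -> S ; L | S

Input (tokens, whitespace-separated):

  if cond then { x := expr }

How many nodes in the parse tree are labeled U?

1

[S [U if cond then [S [M { [L [S [M x := expr]]] }]]]]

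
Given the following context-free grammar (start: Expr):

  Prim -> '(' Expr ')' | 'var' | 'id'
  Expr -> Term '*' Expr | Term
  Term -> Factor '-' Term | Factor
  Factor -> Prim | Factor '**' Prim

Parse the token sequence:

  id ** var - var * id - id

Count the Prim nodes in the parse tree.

[Expr [Term [Factor [Factor [Prim id]] ** [Prim var]] - [Term [Factor [Prim var]]]] * [Expr [Term [Factor [Prim id]] - [Term [Factor [Prim id]]]]]]

5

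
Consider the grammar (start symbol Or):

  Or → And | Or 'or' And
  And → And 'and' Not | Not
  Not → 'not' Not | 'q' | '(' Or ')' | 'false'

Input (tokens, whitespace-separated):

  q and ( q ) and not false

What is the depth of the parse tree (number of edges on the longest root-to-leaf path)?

[Or [And [And [And [Not q]] and [Not ( [Or [And [Not q]]] )]] and [Not not [Not false]]]]

7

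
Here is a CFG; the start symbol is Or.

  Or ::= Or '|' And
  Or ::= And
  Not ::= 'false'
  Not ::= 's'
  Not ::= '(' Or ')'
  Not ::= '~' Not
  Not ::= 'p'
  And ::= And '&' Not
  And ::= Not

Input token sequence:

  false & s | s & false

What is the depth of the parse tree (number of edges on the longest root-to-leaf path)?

5

[Or [Or [And [And [Not false]] & [Not s]]] | [And [And [Not s]] & [Not false]]]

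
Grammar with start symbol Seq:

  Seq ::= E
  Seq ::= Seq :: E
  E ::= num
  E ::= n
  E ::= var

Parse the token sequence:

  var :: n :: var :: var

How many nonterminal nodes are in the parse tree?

[Seq [Seq [Seq [Seq [E var]] :: [E n]] :: [E var]] :: [E var]]

8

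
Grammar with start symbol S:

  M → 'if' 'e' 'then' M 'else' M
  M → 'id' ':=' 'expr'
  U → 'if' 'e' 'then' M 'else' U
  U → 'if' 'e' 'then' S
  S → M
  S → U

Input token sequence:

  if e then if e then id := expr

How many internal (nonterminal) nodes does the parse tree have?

[S [U if e then [S [U if e then [S [M id := expr]]]]]]

6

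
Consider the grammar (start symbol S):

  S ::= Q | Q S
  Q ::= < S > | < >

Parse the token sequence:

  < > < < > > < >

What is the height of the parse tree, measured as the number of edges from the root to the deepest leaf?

[S [Q < >] [S [Q < [S [Q < >]] >] [S [Q < >]]]]

5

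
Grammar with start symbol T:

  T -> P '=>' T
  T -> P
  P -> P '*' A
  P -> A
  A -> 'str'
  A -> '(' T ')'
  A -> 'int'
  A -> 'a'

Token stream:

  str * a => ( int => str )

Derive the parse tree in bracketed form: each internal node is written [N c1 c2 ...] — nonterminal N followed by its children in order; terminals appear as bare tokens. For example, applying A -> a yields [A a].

[T [P [P [A str]] * [A a]] => [T [P [A ( [T [P [A int]] => [T [P [A str]]]] )]]]]

T
P => T
P * A => T
A * A => T
str * A => T
str * a => T
str * a => P
str * a => A
str * a => ( T )
str * a => ( P => T )
str * a => ( A => T )
str * a => ( int => T )
str * a => ( int => P )
str * a => ( int => A )
str * a => ( int => str )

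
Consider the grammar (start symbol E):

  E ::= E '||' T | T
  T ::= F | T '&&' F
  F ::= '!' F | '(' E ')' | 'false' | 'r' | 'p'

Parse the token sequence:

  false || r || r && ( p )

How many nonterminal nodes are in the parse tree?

[E [E [E [T [F false]]] || [T [F r]]] || [T [T [F r]] && [F ( [E [T [F p]]] )]]]

14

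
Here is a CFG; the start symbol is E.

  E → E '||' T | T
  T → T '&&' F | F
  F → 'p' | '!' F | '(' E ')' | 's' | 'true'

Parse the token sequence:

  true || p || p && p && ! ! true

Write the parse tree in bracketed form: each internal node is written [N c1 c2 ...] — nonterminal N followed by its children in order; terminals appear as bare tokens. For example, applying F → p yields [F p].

E
E || T
E || T || T
T || T || T
F || T || T
true || T || T
true || F || T
true || p || T
true || p || T && F
true || p || T && F && F
true || p || F && F && F
true || p || p && F && F
true || p || p && p && F
true || p || p && p && ! F
true || p || p && p && ! ! F
true || p || p && p && ! ! true

[E [E [E [T [F true]]] || [T [F p]]] || [T [T [T [F p]] && [F p]] && [F ! [F ! [F true]]]]]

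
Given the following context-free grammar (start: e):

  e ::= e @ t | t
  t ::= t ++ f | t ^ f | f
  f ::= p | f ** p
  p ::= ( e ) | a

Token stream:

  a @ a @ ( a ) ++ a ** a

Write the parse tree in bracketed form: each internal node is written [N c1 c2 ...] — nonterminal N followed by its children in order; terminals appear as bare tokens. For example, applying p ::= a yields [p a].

e
e @ t
e @ t @ t
t @ t @ t
f @ t @ t
p @ t @ t
a @ t @ t
a @ f @ t
a @ p @ t
a @ a @ t
a @ a @ t ++ f
a @ a @ f ++ f
a @ a @ p ++ f
a @ a @ ( e ) ++ f
a @ a @ ( t ) ++ f
a @ a @ ( f ) ++ f
a @ a @ ( p ) ++ f
a @ a @ ( a ) ++ f
a @ a @ ( a ) ++ f ** p
a @ a @ ( a ) ++ p ** p
a @ a @ ( a ) ++ a ** p
a @ a @ ( a ) ++ a ** a

[e [e [e [t [f [p a]]]] @ [t [f [p a]]]] @ [t [t [f [p ( [e [t [f [p a]]]] )]]] ++ [f [f [p a]] ** [p a]]]]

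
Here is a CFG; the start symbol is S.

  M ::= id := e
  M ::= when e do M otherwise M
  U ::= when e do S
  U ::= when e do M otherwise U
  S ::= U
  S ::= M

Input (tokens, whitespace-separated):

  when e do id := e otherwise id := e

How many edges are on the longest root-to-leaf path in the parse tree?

3

[S [M when e do [M id := e] otherwise [M id := e]]]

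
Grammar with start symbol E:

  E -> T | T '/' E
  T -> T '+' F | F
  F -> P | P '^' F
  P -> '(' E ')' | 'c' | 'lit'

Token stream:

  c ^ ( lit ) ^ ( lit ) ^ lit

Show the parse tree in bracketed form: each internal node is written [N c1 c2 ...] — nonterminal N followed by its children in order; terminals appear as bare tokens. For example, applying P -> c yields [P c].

E
T
F
P ^ F
c ^ F
c ^ P ^ F
c ^ ( E ) ^ F
c ^ ( T ) ^ F
c ^ ( F ) ^ F
c ^ ( P ) ^ F
c ^ ( lit ) ^ F
c ^ ( lit ) ^ P ^ F
c ^ ( lit ) ^ ( E ) ^ F
c ^ ( lit ) ^ ( T ) ^ F
c ^ ( lit ) ^ ( F ) ^ F
c ^ ( lit ) ^ ( P ) ^ F
c ^ ( lit ) ^ ( lit ) ^ F
c ^ ( lit ) ^ ( lit ) ^ P
c ^ ( lit ) ^ ( lit ) ^ lit

[E [T [F [P c] ^ [F [P ( [E [T [F [P lit]]]] )] ^ [F [P ( [E [T [F [P lit]]]] )] ^ [F [P lit]]]]]]]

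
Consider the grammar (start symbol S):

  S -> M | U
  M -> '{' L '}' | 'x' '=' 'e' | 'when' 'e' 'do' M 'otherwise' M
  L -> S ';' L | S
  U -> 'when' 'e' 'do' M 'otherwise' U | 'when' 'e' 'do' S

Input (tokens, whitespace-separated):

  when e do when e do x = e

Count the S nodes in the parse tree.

3

[S [U when e do [S [U when e do [S [M x = e]]]]]]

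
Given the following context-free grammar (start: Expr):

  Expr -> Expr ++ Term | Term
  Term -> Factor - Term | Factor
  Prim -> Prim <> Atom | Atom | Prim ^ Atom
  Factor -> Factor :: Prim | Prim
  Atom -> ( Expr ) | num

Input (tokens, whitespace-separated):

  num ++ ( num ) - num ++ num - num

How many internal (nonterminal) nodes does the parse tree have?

[Expr [Expr [Expr [Term [Factor [Prim [Atom num]]]]] ++ [Term [Factor [Prim [Atom ( [Expr [Term [Factor [Prim [Atom num]]]]] )]]] - [Term [Factor [Prim [Atom num]]]]]] ++ [Term [Factor [Prim [Atom num]]] - [Term [Factor [Prim [Atom num]]]]]]

28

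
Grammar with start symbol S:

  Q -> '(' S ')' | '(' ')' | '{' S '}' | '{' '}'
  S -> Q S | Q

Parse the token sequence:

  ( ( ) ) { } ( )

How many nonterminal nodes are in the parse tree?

[S [Q ( [S [Q ( )]] )] [S [Q { }] [S [Q ( )]]]]

8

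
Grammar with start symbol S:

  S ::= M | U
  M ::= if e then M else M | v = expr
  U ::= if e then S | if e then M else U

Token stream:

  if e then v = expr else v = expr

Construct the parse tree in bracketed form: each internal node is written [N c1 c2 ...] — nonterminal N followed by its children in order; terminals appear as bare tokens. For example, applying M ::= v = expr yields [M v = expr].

[S [M if e then [M v = expr] else [M v = expr]]]

S
M
if e then M else M
if e then v = expr else M
if e then v = expr else v = expr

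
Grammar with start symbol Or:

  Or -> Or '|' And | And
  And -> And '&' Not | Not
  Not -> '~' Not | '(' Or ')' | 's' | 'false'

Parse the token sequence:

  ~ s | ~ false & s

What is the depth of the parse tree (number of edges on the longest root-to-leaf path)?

[Or [Or [And [Not ~ [Not s]]]] | [And [And [Not ~ [Not false]]] & [Not s]]]

5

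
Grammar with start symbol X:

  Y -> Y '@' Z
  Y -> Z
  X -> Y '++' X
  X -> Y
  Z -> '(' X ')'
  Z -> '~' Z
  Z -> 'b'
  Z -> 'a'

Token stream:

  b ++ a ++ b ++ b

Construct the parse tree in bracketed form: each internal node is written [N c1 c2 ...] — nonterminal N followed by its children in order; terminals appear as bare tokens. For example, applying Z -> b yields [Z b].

[X [Y [Z b]] ++ [X [Y [Z a]] ++ [X [Y [Z b]] ++ [X [Y [Z b]]]]]]

X
Y ++ X
Z ++ X
b ++ X
b ++ Y ++ X
b ++ Z ++ X
b ++ a ++ X
b ++ a ++ Y ++ X
b ++ a ++ Z ++ X
b ++ a ++ b ++ X
b ++ a ++ b ++ Y
b ++ a ++ b ++ Z
b ++ a ++ b ++ b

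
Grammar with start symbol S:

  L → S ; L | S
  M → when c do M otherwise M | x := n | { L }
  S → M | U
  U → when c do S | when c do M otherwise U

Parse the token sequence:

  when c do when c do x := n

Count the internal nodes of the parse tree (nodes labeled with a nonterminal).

6

[S [U when c do [S [U when c do [S [M x := n]]]]]]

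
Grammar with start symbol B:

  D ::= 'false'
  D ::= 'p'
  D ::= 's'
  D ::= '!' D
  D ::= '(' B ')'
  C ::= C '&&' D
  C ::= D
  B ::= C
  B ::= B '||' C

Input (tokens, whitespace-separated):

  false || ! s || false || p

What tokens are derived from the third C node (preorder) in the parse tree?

false

[B [B [B [B [C [D false]]] || [C [D ! [D s]]]] || [C [D false]]] || [C [D p]]]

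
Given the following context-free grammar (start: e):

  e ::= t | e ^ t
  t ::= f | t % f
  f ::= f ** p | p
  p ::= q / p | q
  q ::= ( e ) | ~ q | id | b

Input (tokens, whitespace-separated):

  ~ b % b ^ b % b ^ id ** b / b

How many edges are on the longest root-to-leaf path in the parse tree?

[e [e [e [t [t [f [p [q ~ [q b]]]]] % [f [p [q b]]]]] ^ [t [t [f [p [q b]]]] % [f [p [q b]]]]] ^ [t [f [f [p [q id]]] ** [p [q b] / [p [q b]]]]]]

9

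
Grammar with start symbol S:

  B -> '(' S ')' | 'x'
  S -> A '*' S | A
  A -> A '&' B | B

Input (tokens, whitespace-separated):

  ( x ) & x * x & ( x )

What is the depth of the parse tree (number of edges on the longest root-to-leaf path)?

7

[S [A [A [B ( [S [A [B x]]] )]] & [B x]] * [S [A [A [B x]] & [B ( [S [A [B x]]] )]]]]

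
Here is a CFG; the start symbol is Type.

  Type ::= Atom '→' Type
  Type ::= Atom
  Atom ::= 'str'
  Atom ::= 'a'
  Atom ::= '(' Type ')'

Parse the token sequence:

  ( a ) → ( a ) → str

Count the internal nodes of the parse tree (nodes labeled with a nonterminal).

[Type [Atom ( [Type [Atom a]] )] → [Type [Atom ( [Type [Atom a]] )] → [Type [Atom str]]]]

10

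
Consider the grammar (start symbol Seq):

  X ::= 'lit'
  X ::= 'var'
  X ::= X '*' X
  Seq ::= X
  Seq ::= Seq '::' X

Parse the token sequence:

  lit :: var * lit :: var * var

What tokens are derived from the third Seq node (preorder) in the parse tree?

lit

[Seq [Seq [Seq [X lit]] :: [X [X var] * [X lit]]] :: [X [X var] * [X var]]]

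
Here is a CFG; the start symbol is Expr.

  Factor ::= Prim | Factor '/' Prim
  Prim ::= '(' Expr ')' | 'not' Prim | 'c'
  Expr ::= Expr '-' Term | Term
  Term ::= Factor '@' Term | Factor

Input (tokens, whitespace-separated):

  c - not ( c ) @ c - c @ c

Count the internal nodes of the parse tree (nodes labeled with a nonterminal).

[Expr [Expr [Expr [Term [Factor [Prim c]]]] - [Term [Factor [Prim not [Prim ( [Expr [Term [Factor [Prim c]]]] )]]] @ [Term [Factor [Prim c]]]]] - [Term [Factor [Prim c]] @ [Term [Factor [Prim c]]]]]

23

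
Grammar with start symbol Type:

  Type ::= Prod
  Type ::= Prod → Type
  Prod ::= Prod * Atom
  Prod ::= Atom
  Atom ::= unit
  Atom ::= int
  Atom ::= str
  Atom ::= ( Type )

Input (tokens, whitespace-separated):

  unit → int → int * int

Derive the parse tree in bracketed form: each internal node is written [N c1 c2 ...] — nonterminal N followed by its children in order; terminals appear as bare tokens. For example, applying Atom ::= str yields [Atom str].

Type
Prod → Type
Atom → Type
unit → Type
unit → Prod → Type
unit → Atom → Type
unit → int → Type
unit → int → Prod
unit → int → Prod * Atom
unit → int → Atom * Atom
unit → int → int * Atom
unit → int → int * int

[Type [Prod [Atom unit]] → [Type [Prod [Atom int]] → [Type [Prod [Prod [Atom int]] * [Atom int]]]]]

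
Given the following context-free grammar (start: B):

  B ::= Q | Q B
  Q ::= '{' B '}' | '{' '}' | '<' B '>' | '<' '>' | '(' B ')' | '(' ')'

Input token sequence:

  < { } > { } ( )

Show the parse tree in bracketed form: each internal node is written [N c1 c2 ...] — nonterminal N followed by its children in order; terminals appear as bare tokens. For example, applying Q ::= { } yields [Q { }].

[B [Q < [B [Q { }]] >] [B [Q { }] [B [Q ( )]]]]

B
Q B
< B > B
< Q > B
< { } > B
< { } > Q B
< { } > { } B
< { } > { } Q
< { } > { } ( )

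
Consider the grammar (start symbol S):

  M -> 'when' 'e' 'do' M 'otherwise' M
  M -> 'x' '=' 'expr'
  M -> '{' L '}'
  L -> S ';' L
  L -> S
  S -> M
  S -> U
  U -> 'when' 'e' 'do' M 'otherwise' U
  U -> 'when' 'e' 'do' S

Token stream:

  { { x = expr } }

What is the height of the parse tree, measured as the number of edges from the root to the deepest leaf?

8

[S [M { [L [S [M { [L [S [M x = expr]]] }]]] }]]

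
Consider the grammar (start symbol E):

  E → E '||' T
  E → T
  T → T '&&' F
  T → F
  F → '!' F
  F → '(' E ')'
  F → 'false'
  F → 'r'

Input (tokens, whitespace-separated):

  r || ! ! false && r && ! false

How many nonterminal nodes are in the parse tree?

[E [E [T [F r]]] || [T [T [T [F ! [F ! [F false]]]] && [F r]] && [F ! [F false]]]]

13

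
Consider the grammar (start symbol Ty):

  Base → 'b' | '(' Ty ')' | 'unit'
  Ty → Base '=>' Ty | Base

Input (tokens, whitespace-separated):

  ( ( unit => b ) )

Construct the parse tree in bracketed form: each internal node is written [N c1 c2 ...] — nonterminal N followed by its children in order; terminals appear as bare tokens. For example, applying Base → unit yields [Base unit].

Ty
Base
( Ty )
( Base )
( ( Ty ) )
( ( Base => Ty ) )
( ( unit => Ty ) )
( ( unit => Base ) )
( ( unit => b ) )

[Ty [Base ( [Ty [Base ( [Ty [Base unit] => [Ty [Base b]]] )]] )]]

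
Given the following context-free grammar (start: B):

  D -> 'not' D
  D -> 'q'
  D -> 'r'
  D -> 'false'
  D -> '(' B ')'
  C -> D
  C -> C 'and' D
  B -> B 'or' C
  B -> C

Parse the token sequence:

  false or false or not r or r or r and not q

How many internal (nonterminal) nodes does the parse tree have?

[B [B [B [B [B [C [D false]]] or [C [D false]]] or [C [D not [D r]]]] or [C [D r]]] or [C [C [D r]] and [D not [D q]]]]

19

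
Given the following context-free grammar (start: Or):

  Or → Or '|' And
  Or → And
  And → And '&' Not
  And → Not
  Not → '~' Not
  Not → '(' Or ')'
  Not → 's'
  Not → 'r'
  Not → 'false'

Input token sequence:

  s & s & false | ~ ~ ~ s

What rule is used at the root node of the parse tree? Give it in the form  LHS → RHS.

Or → Or '|' And

[Or [Or [And [And [And [Not s]] & [Not s]] & [Not false]]] | [And [Not ~ [Not ~ [Not ~ [Not s]]]]]]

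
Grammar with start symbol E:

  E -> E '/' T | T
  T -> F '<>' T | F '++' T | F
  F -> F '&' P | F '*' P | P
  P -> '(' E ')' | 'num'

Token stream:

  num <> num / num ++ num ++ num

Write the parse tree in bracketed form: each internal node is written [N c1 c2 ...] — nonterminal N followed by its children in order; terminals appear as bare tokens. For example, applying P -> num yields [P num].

[E [E [T [F [P num]] <> [T [F [P num]]]]] / [T [F [P num]] ++ [T [F [P num]] ++ [T [F [P num]]]]]]

E
E / T
T / T
F <> T / T
P <> T / T
num <> T / T
num <> F / T
num <> P / T
num <> num / T
num <> num / F ++ T
num <> num / P ++ T
num <> num / num ++ T
num <> num / num ++ F ++ T
num <> num / num ++ P ++ T
num <> num / num ++ num ++ T
num <> num / num ++ num ++ F
num <> num / num ++ num ++ P
num <> num / num ++ num ++ num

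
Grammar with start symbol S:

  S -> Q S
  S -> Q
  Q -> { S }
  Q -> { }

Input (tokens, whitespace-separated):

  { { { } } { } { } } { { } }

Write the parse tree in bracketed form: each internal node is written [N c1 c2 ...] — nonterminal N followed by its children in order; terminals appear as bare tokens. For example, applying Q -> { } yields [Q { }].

[S [Q { [S [Q { [S [Q { }]] }] [S [Q { }] [S [Q { }]]]] }] [S [Q { [S [Q { }]] }]]]

S
Q S
{ S } S
{ Q S } S
{ { S } S } S
{ { Q } S } S
{ { { } } S } S
{ { { } } Q S } S
{ { { } } { } S } S
{ { { } } { } Q } S
{ { { } } { } { } } S
{ { { } } { } { } } Q
{ { { } } { } { } } { S }
{ { { } } { } { } } { Q }
{ { { } } { } { } } { { } }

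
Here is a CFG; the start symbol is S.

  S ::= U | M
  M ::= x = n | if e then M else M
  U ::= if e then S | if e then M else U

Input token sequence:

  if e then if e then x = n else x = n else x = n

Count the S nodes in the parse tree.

1

[S [M if e then [M if e then [M x = n] else [M x = n]] else [M x = n]]]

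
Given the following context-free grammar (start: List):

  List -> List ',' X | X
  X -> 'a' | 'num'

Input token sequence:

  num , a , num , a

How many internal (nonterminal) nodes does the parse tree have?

[List [List [List [List [X num]] , [X a]] , [X num]] , [X a]]

8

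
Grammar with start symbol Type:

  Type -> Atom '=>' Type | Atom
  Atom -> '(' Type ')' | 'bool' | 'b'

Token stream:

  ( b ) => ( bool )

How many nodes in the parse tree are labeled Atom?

4

[Type [Atom ( [Type [Atom b]] )] => [Type [Atom ( [Type [Atom bool]] )]]]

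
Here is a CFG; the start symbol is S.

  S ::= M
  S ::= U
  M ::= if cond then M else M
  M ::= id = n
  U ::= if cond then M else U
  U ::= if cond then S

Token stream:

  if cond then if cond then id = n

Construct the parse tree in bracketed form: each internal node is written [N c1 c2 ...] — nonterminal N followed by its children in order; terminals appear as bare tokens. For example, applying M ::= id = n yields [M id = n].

S
U
if cond then S
if cond then U
if cond then if cond then S
if cond then if cond then M
if cond then if cond then id = n

[S [U if cond then [S [U if cond then [S [M id = n]]]]]]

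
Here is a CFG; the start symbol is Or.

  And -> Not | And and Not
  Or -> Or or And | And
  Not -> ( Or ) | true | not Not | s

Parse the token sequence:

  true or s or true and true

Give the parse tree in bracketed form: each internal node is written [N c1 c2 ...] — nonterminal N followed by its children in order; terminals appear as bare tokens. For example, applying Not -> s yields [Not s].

Or
Or or And
Or or And or And
And or And or And
Not or And or And
true or And or And
true or Not or And
true or s or And
true or s or And and Not
true or s or Not and Not
true or s or true and Not
true or s or true and true

[Or [Or [Or [And [Not true]]] or [And [Not s]]] or [And [And [Not true]] and [Not true]]]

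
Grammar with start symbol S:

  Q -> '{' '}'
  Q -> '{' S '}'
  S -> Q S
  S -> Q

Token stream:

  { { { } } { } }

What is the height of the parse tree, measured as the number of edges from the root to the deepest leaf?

[S [Q { [S [Q { [S [Q { }]] }] [S [Q { }]]] }]]

6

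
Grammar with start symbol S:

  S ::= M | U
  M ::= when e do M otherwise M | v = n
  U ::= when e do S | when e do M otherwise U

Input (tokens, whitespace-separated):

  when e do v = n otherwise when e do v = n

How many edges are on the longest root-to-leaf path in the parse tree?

[S [U when e do [M v = n] otherwise [U when e do [S [M v = n]]]]]

5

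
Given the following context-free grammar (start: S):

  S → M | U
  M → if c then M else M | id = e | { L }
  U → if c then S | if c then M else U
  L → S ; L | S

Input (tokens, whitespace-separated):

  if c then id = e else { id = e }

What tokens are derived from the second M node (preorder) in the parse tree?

[S [M if c then [M id = e] else [M { [L [S [M id = e]]] }]]]

id = e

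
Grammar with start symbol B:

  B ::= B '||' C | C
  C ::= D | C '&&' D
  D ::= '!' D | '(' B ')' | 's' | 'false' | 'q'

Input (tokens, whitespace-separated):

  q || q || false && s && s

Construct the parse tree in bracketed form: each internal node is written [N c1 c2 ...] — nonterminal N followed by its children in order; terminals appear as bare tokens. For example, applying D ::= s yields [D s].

[B [B [B [C [D q]]] || [C [D q]]] || [C [C [C [D false]] && [D s]] && [D s]]]

B
B || C
B || C || C
C || C || C
D || C || C
q || C || C
q || D || C
q || q || C
q || q || C && D
q || q || C && D && D
q || q || D && D && D
q || q || false && D && D
q || q || false && s && D
q || q || false && s && s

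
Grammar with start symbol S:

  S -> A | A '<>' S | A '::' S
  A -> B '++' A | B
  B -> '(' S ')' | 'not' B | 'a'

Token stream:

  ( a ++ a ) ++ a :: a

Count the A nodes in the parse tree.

5

[S [A [B ( [S [A [B a] ++ [A [B a]]]] )] ++ [A [B a]]] :: [S [A [B a]]]]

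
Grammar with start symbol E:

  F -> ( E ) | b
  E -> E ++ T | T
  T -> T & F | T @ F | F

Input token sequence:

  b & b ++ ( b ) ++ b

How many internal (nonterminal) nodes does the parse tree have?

14

[E [E [E [T [T [F b]] & [F b]]] ++ [T [F ( [E [T [F b]]] )]]] ++ [T [F b]]]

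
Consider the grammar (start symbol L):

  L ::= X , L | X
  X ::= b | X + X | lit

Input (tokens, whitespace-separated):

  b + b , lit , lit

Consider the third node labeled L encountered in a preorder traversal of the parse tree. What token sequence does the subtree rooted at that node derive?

lit

[L [X [X b] + [X b]] , [L [X lit] , [L [X lit]]]]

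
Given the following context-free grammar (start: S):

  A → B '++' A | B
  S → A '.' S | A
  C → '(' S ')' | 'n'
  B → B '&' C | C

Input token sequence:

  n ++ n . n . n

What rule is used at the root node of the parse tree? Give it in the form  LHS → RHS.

S → A '.' S

[S [A [B [C n]] ++ [A [B [C n]]]] . [S [A [B [C n]]] . [S [A [B [C n]]]]]]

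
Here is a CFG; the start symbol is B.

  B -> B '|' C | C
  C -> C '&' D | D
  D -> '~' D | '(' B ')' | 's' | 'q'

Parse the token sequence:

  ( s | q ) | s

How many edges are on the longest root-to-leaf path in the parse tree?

8

[B [B [C [D ( [B [B [C [D s]]] | [C [D q]]] )]]] | [C [D s]]]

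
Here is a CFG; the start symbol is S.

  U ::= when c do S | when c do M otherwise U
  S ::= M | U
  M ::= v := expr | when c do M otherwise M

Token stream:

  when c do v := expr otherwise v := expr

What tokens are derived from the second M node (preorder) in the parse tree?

[S [M when c do [M v := expr] otherwise [M v := expr]]]

v := expr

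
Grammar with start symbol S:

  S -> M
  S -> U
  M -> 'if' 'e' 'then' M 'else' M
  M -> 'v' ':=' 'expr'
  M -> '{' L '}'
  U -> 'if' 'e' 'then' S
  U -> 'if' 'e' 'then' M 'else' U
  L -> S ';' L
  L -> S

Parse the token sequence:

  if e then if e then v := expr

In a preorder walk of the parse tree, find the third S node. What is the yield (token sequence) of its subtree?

v := expr

[S [U if e then [S [U if e then [S [M v := expr]]]]]]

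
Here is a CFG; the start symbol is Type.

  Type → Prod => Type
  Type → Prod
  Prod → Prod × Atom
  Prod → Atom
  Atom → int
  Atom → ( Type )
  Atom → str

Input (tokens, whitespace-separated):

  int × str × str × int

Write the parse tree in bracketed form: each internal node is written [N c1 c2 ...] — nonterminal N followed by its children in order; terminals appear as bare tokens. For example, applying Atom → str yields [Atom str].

[Type [Prod [Prod [Prod [Prod [Atom int]] × [Atom str]] × [Atom str]] × [Atom int]]]

Type
Prod
Prod × Atom
Prod × Atom × Atom
Prod × Atom × Atom × Atom
Atom × Atom × Atom × Atom
int × Atom × Atom × Atom
int × str × Atom × Atom
int × str × str × Atom
int × str × str × int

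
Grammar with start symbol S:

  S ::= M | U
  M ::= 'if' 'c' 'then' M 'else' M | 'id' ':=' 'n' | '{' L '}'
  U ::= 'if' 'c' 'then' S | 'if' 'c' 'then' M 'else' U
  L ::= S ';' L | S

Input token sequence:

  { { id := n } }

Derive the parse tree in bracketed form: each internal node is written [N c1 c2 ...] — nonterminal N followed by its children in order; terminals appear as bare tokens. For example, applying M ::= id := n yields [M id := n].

S
M
{ L }
{ S }
{ M }
{ { L } }
{ { S } }
{ { M } }
{ { id := n } }

[S [M { [L [S [M { [L [S [M id := n]]] }]]] }]]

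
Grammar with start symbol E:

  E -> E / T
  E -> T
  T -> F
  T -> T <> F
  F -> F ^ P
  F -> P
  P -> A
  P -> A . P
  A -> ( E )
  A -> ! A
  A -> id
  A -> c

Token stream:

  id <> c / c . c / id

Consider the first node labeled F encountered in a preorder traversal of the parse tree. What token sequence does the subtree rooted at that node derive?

id

[E [E [E [T [T [F [P [A id]]]] <> [F [P [A c]]]]] / [T [F [P [A c] . [P [A c]]]]]] / [T [F [P [A id]]]]]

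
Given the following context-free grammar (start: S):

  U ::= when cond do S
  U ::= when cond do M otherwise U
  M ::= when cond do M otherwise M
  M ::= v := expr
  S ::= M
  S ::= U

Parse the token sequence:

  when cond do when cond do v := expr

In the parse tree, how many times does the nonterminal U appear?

2

[S [U when cond do [S [U when cond do [S [M v := expr]]]]]]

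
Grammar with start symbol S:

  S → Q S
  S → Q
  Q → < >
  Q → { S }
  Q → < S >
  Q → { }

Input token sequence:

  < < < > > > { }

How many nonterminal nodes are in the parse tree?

8

[S [Q < [S [Q < [S [Q < >]] >]] >] [S [Q { }]]]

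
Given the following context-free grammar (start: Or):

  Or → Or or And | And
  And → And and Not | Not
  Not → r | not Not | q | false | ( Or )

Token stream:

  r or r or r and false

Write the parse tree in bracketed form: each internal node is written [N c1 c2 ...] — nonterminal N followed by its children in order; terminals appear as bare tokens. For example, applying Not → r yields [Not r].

[Or [Or [Or [And [Not r]]] or [And [Not r]]] or [And [And [Not r]] and [Not false]]]

Or
Or or And
Or or And or And
And or And or And
Not or And or And
r or And or And
r or Not or And
r or r or And
r or r or And and Not
r or r or Not and Not
r or r or r and Not
r or r or r and false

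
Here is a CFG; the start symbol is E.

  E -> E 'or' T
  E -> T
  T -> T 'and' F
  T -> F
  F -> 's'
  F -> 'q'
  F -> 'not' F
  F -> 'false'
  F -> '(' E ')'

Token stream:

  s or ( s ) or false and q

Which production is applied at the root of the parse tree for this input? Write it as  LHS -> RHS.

E -> E 'or' T

[E [E [E [T [F s]]] or [T [F ( [E [T [F s]]] )]]] or [T [T [F false]] and [F q]]]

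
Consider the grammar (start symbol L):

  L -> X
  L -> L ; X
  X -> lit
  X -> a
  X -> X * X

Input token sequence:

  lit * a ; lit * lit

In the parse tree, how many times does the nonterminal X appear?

[L [L [X [X lit] * [X a]]] ; [X [X lit] * [X lit]]]

6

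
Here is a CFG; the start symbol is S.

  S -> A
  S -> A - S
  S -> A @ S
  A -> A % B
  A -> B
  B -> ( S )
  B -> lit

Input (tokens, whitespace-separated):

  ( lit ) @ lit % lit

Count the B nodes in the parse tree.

[S [A [B ( [S [A [B lit]]] )]] @ [S [A [A [B lit]] % [B lit]]]]

4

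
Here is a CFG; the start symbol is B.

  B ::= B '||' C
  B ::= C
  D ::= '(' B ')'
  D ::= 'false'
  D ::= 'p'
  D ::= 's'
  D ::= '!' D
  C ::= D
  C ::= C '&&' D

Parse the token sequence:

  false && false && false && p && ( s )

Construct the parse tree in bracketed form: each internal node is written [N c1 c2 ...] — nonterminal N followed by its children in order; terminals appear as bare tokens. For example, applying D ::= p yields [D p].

[B [C [C [C [C [C [D false]] && [D false]] && [D false]] && [D p]] && [D ( [B [C [D s]]] )]]]

B
C
C && D
C && D && D
C && D && D && D
C && D && D && D && D
D && D && D && D && D
false && D && D && D && D
false && false && D && D && D
false && false && false && D && D
false && false && false && p && D
false && false && false && p && ( B )
false && false && false && p && ( C )
false && false && false && p && ( D )
false && false && false && p && ( s )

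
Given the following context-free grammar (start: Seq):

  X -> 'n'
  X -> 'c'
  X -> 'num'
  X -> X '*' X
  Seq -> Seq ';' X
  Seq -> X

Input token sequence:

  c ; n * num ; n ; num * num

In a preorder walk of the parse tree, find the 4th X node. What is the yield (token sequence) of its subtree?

num

[Seq [Seq [Seq [Seq [X c]] ; [X [X n] * [X num]]] ; [X n]] ; [X [X num] * [X num]]]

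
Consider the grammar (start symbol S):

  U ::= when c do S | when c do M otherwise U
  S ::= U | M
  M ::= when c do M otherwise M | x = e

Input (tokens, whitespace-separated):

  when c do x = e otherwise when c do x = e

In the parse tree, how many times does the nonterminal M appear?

[S [U when c do [M x = e] otherwise [U when c do [S [M x = e]]]]]

2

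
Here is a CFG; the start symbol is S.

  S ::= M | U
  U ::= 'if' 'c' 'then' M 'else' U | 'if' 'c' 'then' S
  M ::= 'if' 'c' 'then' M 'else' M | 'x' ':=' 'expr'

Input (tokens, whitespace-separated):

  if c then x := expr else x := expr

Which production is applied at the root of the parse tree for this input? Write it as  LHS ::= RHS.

S ::= M

[S [M if c then [M x := expr] else [M x := expr]]]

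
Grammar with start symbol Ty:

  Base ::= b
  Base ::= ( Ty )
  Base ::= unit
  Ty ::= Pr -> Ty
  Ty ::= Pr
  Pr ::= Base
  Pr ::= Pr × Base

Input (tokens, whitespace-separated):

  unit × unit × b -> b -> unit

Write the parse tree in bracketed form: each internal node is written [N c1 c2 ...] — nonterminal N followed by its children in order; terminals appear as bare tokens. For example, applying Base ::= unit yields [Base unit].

Ty
Pr -> Ty
Pr × Base -> Ty
Pr × Base × Base -> Ty
Base × Base × Base -> Ty
unit × Base × Base -> Ty
unit × unit × Base -> Ty
unit × unit × b -> Ty
unit × unit × b -> Pr -> Ty
unit × unit × b -> Base -> Ty
unit × unit × b -> b -> Ty
unit × unit × b -> b -> Pr
unit × unit × b -> b -> Base
unit × unit × b -> b -> unit

[Ty [Pr [Pr [Pr [Base unit]] × [Base unit]] × [Base b]] -> [Ty [Pr [Base b]] -> [Ty [Pr [Base unit]]]]]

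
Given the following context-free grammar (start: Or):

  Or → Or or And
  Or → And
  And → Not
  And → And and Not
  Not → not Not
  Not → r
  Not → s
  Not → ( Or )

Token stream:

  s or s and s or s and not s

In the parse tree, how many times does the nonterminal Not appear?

[Or [Or [Or [And [Not s]]] or [And [And [Not s]] and [Not s]]] or [And [And [Not s]] and [Not not [Not s]]]]

6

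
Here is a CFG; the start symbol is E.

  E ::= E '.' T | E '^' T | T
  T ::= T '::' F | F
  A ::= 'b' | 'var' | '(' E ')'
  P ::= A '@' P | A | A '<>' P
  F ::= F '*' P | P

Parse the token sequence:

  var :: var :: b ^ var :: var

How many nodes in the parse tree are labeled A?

5

[E [E [T [T [T [F [P [A var]]]] :: [F [P [A var]]]] :: [F [P [A b]]]]] ^ [T [T [F [P [A var]]]] :: [F [P [A var]]]]]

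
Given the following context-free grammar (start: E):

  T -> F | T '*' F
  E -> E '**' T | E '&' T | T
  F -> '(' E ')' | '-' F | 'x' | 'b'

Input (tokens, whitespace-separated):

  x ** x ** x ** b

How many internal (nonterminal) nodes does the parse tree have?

12

[E [E [E [E [T [F x]]] ** [T [F x]]] ** [T [F x]]] ** [T [F b]]]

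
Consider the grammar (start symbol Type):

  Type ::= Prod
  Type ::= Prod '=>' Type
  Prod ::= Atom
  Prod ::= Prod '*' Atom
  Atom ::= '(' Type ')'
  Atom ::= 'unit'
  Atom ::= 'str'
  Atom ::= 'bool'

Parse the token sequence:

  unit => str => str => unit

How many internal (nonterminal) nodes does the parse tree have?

[Type [Prod [Atom unit]] => [Type [Prod [Atom str]] => [Type [Prod [Atom str]] => [Type [Prod [Atom unit]]]]]]

12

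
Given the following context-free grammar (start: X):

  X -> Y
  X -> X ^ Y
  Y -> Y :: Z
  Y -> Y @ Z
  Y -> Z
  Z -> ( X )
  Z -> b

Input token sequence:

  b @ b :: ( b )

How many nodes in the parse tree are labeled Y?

[X [Y [Y [Y [Z b]] @ [Z b]] :: [Z ( [X [Y [Z b]]] )]]]

4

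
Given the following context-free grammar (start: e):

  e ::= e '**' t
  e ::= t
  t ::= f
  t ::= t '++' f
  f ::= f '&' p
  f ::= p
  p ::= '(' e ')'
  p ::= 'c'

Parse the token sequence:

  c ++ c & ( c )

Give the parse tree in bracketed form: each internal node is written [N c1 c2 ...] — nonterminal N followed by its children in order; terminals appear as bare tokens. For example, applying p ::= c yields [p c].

e
t
t ++ f
f ++ f
p ++ f
c ++ f
c ++ f & p
c ++ p & p
c ++ c & p
c ++ c & ( e )
c ++ c & ( t )
c ++ c & ( f )
c ++ c & ( p )
c ++ c & ( c )

[e [t [t [f [p c]]] ++ [f [f [p c]] & [p ( [e [t [f [p c]]]] )]]]]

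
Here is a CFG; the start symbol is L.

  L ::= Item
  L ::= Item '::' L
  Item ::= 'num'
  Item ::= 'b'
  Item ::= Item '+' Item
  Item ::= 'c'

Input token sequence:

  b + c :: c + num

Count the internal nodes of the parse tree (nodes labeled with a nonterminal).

[L [Item [Item b] + [Item c]] :: [L [Item [Item c] + [Item num]]]]

8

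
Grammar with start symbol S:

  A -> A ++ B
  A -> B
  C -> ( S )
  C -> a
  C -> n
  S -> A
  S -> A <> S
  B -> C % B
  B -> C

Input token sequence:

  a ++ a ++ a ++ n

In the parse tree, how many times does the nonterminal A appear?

4

[S [A [A [A [A [B [C a]]] ++ [B [C a]]] ++ [B [C a]]] ++ [B [C n]]]]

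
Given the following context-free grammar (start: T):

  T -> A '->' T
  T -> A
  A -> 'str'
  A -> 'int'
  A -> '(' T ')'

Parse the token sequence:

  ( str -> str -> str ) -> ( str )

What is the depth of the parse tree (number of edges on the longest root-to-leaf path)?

6

[T [A ( [T [A str] -> [T [A str] -> [T [A str]]]] )] -> [T [A ( [T [A str]] )]]]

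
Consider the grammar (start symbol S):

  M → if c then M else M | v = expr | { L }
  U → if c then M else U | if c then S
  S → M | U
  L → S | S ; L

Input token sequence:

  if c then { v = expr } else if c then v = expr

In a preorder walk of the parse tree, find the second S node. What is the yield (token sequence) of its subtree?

v = expr

[S [U if c then [M { [L [S [M v = expr]]] }] else [U if c then [S [M v = expr]]]]]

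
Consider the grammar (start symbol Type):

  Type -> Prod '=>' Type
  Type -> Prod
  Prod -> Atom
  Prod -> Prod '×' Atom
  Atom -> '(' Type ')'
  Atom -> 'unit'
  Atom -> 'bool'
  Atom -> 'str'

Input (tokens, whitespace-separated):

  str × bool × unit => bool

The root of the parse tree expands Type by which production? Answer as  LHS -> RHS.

Type -> Prod '=>' Type

[Type [Prod [Prod [Prod [Atom str]] × [Atom bool]] × [Atom unit]] => [Type [Prod [Atom bool]]]]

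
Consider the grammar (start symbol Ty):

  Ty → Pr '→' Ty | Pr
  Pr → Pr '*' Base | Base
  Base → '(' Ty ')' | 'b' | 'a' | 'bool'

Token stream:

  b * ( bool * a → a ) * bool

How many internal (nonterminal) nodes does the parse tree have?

15

[Ty [Pr [Pr [Pr [Base b]] * [Base ( [Ty [Pr [Pr [Base bool]] * [Base a]] → [Ty [Pr [Base a]]]] )]] * [Base bool]]]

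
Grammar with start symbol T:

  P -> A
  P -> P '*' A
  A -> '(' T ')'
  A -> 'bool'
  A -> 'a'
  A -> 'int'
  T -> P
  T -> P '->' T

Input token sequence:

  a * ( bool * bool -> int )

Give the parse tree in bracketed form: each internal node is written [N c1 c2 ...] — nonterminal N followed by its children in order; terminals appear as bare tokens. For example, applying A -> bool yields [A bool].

[T [P [P [A a]] * [A ( [T [P [P [A bool]] * [A bool]] -> [T [P [A int]]]] )]]]

T
P
P * A
A * A
a * A
a * ( T )
a * ( P -> T )
a * ( P * A -> T )
a * ( A * A -> T )
a * ( bool * A -> T )
a * ( bool * bool -> T )
a * ( bool * bool -> P )
a * ( bool * bool -> A )
a * ( bool * bool -> int )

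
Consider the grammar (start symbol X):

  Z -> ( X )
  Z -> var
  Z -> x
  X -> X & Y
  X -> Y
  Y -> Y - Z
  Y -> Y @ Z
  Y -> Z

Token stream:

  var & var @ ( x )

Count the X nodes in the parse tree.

3

[X [X [Y [Z var]]] & [Y [Y [Z var]] @ [Z ( [X [Y [Z x]]] )]]]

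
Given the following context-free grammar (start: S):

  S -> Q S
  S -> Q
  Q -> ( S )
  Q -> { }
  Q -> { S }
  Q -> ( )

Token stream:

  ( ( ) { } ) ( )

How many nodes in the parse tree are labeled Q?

4

[S [Q ( [S [Q ( )] [S [Q { }]]] )] [S [Q ( )]]]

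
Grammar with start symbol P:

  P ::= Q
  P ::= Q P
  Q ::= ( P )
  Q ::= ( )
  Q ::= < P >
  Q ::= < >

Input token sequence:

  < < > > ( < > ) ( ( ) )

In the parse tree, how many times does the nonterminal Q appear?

[P [Q < [P [Q < >]] >] [P [Q ( [P [Q < >]] )] [P [Q ( [P [Q ( )]] )]]]]

6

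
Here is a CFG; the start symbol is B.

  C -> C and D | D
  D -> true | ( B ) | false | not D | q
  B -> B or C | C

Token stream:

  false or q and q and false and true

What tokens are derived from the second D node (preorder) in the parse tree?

[B [B [C [D false]]] or [C [C [C [C [D q]] and [D q]] and [D false]] and [D true]]]

q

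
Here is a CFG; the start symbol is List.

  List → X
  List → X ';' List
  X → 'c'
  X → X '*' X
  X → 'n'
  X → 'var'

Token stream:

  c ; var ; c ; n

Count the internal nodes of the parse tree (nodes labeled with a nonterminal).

8

[List [X c] ; [List [X var] ; [List [X c] ; [List [X n]]]]]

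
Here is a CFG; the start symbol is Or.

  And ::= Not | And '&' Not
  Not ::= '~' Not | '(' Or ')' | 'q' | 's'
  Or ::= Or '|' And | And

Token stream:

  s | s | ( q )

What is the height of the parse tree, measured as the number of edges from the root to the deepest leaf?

6

[Or [Or [Or [And [Not s]]] | [And [Not s]]] | [And [Not ( [Or [And [Not q]]] )]]]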